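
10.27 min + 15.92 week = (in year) 0.3053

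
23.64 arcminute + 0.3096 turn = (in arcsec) 4.027e+05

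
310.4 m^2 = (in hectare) 0.03104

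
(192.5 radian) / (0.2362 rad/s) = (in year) 2.584e-05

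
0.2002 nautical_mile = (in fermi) 3.708e+17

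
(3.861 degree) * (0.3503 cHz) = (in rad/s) 0.0002361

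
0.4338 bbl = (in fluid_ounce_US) 2332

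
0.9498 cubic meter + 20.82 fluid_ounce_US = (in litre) 950.4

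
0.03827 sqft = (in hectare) 3.555e-07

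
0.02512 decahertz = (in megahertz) 2.512e-07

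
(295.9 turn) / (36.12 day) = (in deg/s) 0.03413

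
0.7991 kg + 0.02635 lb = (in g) 811.1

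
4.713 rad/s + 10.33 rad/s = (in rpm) 143.7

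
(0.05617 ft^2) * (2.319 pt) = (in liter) 0.004269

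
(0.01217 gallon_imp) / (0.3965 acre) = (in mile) 2.142e-11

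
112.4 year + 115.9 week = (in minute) 6.025e+07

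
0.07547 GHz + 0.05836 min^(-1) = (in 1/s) 7.547e+07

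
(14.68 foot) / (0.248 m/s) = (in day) 0.0002088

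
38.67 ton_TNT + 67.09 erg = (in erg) 1.618e+18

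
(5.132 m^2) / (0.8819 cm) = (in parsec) 1.886e-14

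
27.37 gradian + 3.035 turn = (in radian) 19.5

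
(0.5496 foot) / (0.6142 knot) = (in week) 8.766e-07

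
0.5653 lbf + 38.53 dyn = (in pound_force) 0.5654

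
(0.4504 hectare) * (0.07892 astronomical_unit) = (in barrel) 3.345e+14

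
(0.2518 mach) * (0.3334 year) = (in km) 9.015e+05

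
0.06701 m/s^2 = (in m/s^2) 0.06701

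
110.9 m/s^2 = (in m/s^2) 110.9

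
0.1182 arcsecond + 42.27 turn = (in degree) 1.522e+04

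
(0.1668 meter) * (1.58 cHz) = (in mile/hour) 0.005895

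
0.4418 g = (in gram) 0.4418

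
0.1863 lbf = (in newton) 0.8287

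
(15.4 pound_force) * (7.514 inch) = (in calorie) 3.125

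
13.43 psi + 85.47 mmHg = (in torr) 780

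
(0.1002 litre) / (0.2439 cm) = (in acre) 1.015e-05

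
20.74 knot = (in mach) 0.03134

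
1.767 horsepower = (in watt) 1318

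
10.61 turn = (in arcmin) 2.292e+05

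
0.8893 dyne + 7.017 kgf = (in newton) 68.81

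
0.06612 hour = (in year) 7.548e-06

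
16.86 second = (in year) 5.346e-07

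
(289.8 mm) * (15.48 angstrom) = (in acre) 1.109e-13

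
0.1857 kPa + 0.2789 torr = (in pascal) 222.9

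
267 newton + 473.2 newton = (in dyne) 7.402e+07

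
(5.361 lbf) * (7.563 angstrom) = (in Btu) 1.709e-11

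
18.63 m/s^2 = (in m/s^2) 18.63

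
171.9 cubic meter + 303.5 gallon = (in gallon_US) 4.571e+04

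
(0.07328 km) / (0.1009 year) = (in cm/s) 0.002303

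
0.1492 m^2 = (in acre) 3.687e-05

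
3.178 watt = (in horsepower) 0.004262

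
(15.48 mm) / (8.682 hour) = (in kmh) 1.783e-06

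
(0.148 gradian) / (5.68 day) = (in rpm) 4.524e-08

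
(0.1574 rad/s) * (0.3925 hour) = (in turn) 35.4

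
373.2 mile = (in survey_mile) 373.2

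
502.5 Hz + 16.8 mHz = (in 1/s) 502.5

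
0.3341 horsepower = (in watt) 249.1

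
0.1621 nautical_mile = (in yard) 328.3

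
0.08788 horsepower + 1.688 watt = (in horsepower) 0.09014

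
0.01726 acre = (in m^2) 69.85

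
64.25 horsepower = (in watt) 4.791e+04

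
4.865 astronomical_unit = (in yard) 7.959e+11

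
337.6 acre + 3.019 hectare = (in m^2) 1.396e+06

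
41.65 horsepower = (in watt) 3.106e+04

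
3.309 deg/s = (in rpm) 0.5515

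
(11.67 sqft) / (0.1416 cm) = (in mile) 0.4758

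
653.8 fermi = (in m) 6.538e-13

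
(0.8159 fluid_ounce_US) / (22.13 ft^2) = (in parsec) 3.803e-22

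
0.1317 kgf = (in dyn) 1.292e+05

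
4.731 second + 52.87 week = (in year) 1.014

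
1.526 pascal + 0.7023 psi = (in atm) 0.0478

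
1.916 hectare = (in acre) 4.735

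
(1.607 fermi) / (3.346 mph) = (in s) 1.074e-15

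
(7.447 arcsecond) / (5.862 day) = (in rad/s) 7.128e-11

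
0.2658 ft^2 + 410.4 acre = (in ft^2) 1.788e+07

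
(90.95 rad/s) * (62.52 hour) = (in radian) 2.047e+07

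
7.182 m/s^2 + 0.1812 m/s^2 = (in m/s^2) 7.363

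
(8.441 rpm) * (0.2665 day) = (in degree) 1.166e+06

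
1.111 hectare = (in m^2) 1.111e+04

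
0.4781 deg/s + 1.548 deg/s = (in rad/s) 0.03536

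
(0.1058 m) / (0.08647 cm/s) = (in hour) 0.03399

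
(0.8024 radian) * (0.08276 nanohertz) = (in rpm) 6.341e-10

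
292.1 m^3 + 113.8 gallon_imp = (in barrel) 1841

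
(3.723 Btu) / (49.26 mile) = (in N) 0.04955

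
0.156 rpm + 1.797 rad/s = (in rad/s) 1.813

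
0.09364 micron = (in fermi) 9.364e+07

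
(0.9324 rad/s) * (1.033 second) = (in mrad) 963.2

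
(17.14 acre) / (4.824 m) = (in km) 14.38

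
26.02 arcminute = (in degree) 0.4337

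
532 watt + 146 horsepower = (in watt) 1.094e+05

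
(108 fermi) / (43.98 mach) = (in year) 2.287e-25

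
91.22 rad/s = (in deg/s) 5227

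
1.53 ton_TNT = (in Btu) 6.067e+06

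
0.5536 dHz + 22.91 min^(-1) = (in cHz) 43.72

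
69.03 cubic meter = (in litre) 6.903e+04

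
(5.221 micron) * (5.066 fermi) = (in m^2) 2.645e-20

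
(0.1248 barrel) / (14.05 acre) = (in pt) 0.0009892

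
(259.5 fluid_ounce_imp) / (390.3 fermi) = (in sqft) 2.033e+11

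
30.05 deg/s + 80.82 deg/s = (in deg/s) 110.9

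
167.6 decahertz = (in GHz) 1.676e-06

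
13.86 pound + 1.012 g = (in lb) 13.86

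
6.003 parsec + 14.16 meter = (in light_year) 19.58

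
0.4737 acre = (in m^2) 1917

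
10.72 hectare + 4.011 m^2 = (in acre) 26.49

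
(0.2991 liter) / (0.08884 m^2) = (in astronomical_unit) 2.251e-14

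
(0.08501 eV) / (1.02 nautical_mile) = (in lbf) 1.621e-24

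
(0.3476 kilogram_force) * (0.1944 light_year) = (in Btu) 5.942e+12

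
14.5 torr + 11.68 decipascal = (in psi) 0.2806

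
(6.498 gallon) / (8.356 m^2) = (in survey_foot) 0.009658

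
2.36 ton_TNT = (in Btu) 9.359e+06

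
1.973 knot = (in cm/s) 101.5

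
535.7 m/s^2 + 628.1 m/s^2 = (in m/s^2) 1164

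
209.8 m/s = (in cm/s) 2.098e+04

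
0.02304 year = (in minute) 1.211e+04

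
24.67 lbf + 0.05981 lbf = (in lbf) 24.73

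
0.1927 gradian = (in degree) 0.1734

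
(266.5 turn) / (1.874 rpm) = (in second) 8533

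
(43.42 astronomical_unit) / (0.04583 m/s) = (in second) 1.417e+14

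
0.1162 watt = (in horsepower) 0.0001558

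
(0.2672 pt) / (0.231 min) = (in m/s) 6.801e-06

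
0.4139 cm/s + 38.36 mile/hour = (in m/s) 17.15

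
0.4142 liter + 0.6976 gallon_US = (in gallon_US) 0.807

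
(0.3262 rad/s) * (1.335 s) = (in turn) 0.06931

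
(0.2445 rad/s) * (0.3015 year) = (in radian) 2.325e+06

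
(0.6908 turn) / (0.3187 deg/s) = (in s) 780.3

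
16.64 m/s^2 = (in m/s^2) 16.64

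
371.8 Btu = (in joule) 3.923e+05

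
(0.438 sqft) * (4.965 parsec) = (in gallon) 1.647e+18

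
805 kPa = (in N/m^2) 8.05e+05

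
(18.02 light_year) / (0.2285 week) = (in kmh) 4.441e+12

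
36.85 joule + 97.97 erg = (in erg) 3.685e+08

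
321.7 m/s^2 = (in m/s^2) 321.7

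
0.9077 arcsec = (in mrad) 0.004401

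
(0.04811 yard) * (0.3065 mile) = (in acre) 0.005362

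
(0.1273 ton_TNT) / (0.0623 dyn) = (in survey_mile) 5.312e+11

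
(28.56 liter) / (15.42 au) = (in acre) 3.059e-18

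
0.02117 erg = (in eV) 1.321e+10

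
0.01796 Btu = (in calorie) 4.529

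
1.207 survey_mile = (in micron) 1.942e+09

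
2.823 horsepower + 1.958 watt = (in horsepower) 2.826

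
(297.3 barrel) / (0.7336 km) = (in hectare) 6.443e-06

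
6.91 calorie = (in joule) 28.91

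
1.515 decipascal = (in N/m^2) 0.1515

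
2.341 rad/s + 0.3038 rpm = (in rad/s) 2.373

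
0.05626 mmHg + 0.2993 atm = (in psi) 4.4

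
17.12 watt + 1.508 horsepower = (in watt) 1142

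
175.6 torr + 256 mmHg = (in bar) 0.5754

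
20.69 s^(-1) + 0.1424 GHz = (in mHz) 1.424e+11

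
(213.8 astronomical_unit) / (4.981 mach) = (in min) 3.143e+08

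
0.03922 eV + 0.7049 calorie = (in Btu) 0.002795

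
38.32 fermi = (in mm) 3.832e-11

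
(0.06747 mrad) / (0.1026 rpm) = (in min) 0.0001047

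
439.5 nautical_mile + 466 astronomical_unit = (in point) 1.976e+17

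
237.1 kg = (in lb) 522.7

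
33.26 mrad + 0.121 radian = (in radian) 0.1543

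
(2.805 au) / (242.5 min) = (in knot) 5.606e+07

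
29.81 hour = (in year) 0.003403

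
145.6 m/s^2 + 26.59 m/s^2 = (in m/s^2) 172.2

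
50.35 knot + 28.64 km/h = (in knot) 65.81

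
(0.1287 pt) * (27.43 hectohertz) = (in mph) 0.2786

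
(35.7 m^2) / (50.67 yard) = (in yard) 0.8426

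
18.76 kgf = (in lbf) 41.36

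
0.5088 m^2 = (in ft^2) 5.477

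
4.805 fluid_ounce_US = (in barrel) 0.0008938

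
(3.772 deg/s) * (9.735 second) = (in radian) 0.6409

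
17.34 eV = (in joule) 2.778e-18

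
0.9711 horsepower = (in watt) 724.1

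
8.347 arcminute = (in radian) 0.002428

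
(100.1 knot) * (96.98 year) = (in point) 4.464e+14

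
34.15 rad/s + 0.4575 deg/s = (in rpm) 326.2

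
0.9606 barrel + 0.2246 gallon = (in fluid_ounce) 5193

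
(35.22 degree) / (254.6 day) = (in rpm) 2.668e-07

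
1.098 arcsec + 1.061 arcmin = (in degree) 0.01799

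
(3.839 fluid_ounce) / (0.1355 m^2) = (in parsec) 2.715e-20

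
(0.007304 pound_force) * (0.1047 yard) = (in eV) 1.941e+16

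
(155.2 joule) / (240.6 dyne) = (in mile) 40.08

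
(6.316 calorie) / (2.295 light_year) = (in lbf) 2.736e-16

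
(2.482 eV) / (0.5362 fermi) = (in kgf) 7.562e-05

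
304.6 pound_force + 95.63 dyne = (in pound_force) 304.6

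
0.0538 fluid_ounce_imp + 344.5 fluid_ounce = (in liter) 10.19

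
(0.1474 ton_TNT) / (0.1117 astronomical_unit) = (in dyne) 3691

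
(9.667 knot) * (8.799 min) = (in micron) 2.626e+09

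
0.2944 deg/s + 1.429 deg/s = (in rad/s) 0.03008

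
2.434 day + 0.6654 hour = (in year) 0.006744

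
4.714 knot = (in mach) 0.007122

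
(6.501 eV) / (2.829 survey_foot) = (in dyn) 1.208e-13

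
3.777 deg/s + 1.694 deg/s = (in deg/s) 5.471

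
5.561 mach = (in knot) 3681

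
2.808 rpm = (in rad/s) 0.2941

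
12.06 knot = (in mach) 0.01822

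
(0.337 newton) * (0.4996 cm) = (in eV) 1.051e+16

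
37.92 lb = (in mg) 1.72e+07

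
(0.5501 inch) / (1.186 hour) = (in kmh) 1.178e-05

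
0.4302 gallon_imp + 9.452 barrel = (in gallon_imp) 331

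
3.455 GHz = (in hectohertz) 3.455e+07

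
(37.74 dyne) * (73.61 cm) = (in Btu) 2.633e-07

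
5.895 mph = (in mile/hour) 5.895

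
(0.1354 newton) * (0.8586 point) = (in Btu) 3.887e-08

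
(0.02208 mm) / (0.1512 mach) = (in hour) 1.191e-10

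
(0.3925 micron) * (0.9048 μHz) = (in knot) 6.903e-13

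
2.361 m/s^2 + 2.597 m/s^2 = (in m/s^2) 4.958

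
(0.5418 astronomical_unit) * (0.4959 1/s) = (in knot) 7.813e+10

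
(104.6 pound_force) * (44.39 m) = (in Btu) 19.58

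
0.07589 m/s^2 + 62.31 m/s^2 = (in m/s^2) 62.39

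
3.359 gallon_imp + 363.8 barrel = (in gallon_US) 1.528e+04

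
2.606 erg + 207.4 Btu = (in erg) 2.188e+12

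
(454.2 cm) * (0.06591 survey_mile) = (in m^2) 481.8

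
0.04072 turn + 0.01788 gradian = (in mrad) 256.1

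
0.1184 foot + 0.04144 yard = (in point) 209.7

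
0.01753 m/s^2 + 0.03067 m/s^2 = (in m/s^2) 0.0482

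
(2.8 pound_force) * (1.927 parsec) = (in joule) 7.406e+17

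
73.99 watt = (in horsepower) 0.09922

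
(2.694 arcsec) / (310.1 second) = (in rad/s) 4.212e-08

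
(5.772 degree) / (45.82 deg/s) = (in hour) 3.499e-05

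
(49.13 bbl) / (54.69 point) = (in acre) 0.1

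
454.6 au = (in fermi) 6.801e+28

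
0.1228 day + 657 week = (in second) 3.974e+08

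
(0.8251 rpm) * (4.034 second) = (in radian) 0.3486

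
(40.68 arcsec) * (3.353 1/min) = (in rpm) 0.0001052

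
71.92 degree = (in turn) 0.1998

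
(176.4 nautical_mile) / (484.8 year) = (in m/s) 2.137e-05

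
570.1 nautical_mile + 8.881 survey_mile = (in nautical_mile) 577.8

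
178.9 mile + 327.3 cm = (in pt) 8.161e+08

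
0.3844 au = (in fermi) 5.751e+25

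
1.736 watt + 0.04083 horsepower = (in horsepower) 0.04316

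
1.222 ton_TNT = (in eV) 3.191e+28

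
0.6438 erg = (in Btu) 6.102e-11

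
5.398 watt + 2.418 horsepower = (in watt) 1809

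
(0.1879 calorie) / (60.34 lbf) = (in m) 0.002929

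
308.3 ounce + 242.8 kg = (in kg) 251.5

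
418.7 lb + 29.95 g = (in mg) 1.899e+08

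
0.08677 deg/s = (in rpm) 0.01446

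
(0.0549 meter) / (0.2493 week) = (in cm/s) 3.641e-05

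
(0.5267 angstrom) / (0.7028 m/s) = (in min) 1.249e-12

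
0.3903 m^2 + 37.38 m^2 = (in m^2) 37.77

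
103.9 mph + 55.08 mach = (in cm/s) 1.88e+06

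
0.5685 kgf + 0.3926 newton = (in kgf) 0.6085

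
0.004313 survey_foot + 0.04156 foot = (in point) 39.63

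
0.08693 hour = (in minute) 5.216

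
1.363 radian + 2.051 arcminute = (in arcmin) 4688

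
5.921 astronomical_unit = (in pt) 2.511e+15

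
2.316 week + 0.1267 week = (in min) 2.462e+04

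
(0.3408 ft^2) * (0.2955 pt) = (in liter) 0.003301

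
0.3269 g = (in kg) 0.0003269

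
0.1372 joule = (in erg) 1.372e+06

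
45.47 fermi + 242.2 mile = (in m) 3.898e+05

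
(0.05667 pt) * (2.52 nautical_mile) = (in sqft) 1.004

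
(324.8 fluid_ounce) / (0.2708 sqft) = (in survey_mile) 0.0002372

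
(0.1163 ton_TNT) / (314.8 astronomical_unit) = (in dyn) 1.033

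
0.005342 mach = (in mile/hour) 4.069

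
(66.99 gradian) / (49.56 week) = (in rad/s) 3.511e-08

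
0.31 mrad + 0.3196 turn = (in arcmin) 6904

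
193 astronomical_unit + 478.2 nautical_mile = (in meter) 2.887e+13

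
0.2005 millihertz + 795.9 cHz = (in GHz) 7.959e-09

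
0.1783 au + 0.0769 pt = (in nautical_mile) 1.44e+07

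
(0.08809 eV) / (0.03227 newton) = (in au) 2.924e-30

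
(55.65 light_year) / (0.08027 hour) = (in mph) 4.076e+15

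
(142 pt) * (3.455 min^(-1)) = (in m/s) 0.002885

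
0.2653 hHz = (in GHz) 2.653e-08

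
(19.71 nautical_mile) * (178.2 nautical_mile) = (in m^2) 1.205e+10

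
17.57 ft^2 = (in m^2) 1.632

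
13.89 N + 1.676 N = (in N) 15.57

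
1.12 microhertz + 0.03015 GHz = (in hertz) 3.015e+07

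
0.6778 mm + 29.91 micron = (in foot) 0.002322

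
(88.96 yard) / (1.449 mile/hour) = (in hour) 0.03488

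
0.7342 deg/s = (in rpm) 0.1224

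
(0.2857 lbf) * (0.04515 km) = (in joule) 57.38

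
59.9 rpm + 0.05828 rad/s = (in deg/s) 362.7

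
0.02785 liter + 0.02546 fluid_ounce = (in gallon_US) 0.007556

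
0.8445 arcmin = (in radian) 0.0002457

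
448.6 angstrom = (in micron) 0.04486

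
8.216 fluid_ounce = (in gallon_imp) 0.05345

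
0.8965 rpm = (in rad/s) 0.09388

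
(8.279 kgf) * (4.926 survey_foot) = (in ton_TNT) 2.914e-08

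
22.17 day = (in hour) 532.1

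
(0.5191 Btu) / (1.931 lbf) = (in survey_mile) 0.03962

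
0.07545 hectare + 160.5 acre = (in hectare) 65.03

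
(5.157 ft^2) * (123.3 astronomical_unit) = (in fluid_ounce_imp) 3.11e+17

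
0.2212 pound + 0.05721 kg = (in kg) 0.1575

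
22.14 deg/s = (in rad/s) 0.3864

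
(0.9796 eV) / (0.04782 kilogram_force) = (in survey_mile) 2.08e-22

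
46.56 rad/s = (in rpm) 444.6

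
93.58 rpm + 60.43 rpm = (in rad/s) 16.13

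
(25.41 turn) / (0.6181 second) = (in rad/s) 258.3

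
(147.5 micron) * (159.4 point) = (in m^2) 8.294e-06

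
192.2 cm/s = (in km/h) 6.919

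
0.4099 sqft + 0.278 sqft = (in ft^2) 0.6879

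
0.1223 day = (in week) 0.01747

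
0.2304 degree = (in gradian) 0.256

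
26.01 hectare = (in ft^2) 2.8e+06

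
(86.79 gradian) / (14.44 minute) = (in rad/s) 0.001574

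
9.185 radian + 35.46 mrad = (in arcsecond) 1.902e+06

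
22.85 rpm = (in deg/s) 137.1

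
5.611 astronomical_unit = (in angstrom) 8.394e+21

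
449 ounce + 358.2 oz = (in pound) 50.45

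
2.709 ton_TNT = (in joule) 1.133e+10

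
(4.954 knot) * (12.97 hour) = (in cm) 1.19e+07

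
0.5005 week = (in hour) 84.08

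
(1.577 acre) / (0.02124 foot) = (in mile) 612.5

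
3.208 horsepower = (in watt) 2392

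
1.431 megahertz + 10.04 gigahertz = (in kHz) 1.004e+07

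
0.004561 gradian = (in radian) 7.164e-05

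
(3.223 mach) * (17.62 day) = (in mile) 1.038e+06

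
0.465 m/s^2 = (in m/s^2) 0.465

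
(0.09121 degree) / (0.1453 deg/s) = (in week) 1.038e-06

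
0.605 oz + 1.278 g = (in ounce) 0.6501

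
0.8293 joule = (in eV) 5.176e+18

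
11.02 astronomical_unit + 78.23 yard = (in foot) 5.409e+12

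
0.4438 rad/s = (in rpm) 4.238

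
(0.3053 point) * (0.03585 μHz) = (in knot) 7.505e-12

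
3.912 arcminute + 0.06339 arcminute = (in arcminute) 3.975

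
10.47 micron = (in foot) 3.435e-05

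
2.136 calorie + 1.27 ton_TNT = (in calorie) 1.27e+09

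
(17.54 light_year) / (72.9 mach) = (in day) 7.737e+07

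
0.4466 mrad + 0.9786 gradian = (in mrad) 15.82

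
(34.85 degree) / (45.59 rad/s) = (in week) 2.206e-08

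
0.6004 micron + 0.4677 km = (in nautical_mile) 0.2525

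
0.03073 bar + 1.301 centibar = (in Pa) 4374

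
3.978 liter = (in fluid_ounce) 134.5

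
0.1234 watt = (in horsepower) 0.0001655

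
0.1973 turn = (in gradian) 78.92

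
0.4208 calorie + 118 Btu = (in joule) 1.245e+05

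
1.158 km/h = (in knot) 0.6253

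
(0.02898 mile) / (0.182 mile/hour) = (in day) 0.006635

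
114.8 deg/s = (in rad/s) 2.004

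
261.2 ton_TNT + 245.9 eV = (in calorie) 2.612e+11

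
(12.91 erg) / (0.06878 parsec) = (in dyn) 6.083e-17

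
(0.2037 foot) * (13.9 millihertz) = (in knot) 0.001678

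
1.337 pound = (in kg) 0.6065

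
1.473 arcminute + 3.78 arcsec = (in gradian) 0.02844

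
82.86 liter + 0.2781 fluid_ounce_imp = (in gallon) 21.89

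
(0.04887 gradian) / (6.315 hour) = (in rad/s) 3.377e-08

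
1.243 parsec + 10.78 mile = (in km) 3.835e+13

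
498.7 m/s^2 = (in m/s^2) 498.7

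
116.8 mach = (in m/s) 3.977e+04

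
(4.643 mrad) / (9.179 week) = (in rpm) 7.987e-09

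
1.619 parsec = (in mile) 3.104e+13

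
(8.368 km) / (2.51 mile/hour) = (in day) 0.08632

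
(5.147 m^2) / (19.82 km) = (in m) 0.0002597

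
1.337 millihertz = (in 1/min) 0.08022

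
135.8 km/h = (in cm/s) 3772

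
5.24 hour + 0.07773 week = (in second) 6.588e+04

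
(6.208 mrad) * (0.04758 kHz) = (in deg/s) 16.92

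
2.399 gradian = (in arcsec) 7773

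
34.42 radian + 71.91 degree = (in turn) 5.678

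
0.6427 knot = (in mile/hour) 0.7396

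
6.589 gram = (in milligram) 6589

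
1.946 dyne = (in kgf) 1.984e-06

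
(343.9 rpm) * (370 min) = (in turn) 1.272e+05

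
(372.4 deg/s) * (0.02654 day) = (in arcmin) 5.124e+07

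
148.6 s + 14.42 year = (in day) 5263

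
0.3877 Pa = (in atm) 3.826e-06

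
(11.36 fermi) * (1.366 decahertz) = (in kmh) 5.586e-13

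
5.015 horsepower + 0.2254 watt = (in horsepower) 5.015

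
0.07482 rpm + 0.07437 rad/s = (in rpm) 0.785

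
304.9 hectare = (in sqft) 3.282e+07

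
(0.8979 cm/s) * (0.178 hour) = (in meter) 5.754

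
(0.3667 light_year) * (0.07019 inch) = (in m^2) 6.185e+12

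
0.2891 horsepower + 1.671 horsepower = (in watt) 1462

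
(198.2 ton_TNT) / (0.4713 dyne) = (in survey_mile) 1.093e+14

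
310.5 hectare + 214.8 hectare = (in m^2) 5.253e+06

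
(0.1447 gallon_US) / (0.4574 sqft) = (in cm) 1.289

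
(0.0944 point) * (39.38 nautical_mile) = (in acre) 0.0006002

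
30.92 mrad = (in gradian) 1.968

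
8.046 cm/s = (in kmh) 0.2897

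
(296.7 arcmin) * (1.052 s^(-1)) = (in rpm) 0.867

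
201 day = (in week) 28.71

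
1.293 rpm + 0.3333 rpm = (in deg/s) 9.758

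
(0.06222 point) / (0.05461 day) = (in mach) 1.366e-11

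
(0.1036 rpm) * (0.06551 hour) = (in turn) 0.4072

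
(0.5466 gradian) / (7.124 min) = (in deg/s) 0.001151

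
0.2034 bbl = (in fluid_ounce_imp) 1138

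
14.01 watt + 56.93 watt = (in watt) 70.94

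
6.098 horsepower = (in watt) 4547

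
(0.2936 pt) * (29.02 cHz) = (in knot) 5.843e-05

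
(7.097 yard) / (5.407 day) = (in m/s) 1.389e-05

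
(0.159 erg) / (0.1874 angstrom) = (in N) 848.5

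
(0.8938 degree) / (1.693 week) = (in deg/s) 8.729e-07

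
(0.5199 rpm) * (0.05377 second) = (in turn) 0.0004659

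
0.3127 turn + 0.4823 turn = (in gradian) 318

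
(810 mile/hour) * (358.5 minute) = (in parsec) 2.524e-10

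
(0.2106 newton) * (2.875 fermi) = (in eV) 3779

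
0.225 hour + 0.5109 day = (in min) 749.2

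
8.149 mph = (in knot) 7.081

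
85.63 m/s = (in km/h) 308.3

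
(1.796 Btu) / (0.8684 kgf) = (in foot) 730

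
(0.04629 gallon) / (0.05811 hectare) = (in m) 3.015e-07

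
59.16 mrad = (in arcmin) 203.4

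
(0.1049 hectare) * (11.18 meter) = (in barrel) 7.377e+04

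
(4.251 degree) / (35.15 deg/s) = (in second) 0.1209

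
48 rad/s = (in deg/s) 2750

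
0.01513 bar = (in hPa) 15.13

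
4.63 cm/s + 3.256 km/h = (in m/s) 0.9507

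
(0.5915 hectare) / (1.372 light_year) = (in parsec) 1.477e-29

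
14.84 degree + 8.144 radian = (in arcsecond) 1.733e+06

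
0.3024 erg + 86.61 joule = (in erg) 8.661e+08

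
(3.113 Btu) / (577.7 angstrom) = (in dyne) 5.685e+15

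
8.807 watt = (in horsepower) 0.01181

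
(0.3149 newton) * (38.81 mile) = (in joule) 1.967e+04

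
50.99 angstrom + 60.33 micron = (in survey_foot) 0.0001979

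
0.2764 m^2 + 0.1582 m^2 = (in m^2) 0.4346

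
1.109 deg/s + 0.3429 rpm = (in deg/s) 3.166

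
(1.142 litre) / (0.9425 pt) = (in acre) 0.0008487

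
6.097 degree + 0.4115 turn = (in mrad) 2692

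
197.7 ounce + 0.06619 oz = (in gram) 5607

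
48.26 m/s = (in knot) 93.81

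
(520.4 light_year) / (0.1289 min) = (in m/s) 6.366e+17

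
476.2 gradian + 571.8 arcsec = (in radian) 7.483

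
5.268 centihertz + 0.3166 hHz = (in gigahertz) 3.171e-08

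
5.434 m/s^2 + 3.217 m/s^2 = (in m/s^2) 8.651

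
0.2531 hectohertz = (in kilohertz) 0.02531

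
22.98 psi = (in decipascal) 1.584e+06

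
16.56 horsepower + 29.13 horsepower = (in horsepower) 45.69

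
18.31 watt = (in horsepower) 0.02455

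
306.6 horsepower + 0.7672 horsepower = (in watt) 2.292e+05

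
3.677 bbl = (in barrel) 3.677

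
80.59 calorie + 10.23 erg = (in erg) 3.372e+09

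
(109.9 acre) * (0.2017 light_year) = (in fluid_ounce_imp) 2.987e+25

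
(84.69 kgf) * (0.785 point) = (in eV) 1.436e+18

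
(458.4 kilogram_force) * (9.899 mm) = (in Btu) 0.04218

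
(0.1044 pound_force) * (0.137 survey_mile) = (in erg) 1.024e+09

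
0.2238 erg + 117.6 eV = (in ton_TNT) 5.349e-18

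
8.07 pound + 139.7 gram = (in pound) 8.378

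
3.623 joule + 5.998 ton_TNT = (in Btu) 2.379e+07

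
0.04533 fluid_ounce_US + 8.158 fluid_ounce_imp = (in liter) 0.2331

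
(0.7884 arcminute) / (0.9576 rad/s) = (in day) 2.772e-09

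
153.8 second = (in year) 4.877e-06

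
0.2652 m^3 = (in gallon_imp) 58.34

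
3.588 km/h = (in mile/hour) 2.229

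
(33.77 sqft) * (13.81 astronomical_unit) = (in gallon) 1.712e+15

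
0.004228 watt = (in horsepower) 5.67e-06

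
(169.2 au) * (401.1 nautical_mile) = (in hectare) 1.88e+15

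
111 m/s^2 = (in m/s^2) 111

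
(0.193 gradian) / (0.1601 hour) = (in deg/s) 0.0003014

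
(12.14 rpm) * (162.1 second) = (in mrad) 2.061e+05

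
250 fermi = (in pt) 7.087e-10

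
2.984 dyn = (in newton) 2.984e-05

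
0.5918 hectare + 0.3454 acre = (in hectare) 0.7316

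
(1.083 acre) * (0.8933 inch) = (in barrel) 625.5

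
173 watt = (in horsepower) 0.232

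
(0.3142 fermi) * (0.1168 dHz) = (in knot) 7.134e-18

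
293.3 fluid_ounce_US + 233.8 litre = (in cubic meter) 0.2425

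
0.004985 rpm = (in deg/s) 0.02991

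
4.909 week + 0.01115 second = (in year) 0.09415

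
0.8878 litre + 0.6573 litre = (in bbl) 0.009718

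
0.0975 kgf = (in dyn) 9.561e+04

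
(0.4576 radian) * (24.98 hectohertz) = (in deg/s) 6.549e+04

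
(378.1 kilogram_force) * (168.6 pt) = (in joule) 220.5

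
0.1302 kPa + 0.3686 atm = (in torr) 281.1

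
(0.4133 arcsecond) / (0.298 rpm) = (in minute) 1.07e-06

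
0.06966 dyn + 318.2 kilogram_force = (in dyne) 3.12e+08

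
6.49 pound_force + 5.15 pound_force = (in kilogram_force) 5.28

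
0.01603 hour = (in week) 9.542e-05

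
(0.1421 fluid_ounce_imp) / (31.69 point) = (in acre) 8.924e-08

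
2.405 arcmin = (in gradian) 0.04454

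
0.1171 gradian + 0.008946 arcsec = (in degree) 0.1054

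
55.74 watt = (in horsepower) 0.07475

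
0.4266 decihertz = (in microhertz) 4.266e+04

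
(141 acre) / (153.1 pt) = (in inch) 4.159e+08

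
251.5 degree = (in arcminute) 1.509e+04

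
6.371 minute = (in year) 1.212e-05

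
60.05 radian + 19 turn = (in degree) 1.028e+04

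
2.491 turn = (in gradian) 996.4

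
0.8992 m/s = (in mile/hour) 2.011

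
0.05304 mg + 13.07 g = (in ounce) 0.461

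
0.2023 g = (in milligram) 202.3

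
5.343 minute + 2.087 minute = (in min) 7.43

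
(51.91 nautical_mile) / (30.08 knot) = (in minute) 103.5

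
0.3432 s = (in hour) 9.533e-05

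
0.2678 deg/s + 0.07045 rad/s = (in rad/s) 0.07512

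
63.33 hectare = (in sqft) 6.817e+06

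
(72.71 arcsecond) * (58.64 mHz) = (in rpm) 0.0001974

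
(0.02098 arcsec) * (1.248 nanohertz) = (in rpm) 1.212e-15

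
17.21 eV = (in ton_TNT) 6.59e-28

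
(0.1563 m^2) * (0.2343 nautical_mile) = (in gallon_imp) 1.492e+04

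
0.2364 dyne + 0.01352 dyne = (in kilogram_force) 2.548e-07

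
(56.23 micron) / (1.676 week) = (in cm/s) 5.547e-09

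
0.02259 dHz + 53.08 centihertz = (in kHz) 0.0005331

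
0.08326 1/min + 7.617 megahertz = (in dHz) 7.617e+07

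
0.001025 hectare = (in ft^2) 110.3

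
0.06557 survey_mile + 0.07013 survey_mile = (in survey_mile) 0.1357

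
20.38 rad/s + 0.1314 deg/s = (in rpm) 194.6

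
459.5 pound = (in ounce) 7352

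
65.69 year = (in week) 3425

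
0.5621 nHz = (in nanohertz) 0.5621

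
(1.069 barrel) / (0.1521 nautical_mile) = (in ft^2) 0.006494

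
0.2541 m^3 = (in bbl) 1.598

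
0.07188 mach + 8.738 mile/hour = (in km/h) 102.2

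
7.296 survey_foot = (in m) 2.224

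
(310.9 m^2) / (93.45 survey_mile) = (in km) 2.067e-06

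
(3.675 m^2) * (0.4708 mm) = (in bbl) 0.01088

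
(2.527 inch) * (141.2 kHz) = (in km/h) 3.263e+04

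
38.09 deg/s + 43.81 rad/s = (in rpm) 424.7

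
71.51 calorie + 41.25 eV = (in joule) 299.2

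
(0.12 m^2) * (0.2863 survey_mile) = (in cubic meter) 55.29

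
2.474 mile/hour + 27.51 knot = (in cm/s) 1526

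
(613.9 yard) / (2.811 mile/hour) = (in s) 446.7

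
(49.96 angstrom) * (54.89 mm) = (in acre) 6.776e-14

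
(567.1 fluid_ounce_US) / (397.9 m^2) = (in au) 2.817e-16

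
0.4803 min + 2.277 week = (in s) 1.377e+06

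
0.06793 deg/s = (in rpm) 0.01132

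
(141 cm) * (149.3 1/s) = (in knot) 409.2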